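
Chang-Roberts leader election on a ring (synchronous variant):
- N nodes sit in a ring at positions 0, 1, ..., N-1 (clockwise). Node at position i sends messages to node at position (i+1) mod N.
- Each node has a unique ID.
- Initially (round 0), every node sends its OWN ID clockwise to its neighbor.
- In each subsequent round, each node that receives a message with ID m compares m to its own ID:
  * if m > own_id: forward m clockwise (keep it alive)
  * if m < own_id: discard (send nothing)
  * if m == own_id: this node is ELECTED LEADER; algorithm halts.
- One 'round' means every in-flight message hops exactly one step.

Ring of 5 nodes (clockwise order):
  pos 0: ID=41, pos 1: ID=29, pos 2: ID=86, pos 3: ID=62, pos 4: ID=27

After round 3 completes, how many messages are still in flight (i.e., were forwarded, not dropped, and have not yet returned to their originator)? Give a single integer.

Round 1: pos1(id29) recv 41: fwd; pos2(id86) recv 29: drop; pos3(id62) recv 86: fwd; pos4(id27) recv 62: fwd; pos0(id41) recv 27: drop
Round 2: pos2(id86) recv 41: drop; pos4(id27) recv 86: fwd; pos0(id41) recv 62: fwd
Round 3: pos0(id41) recv 86: fwd; pos1(id29) recv 62: fwd
After round 3: 2 messages still in flight

Answer: 2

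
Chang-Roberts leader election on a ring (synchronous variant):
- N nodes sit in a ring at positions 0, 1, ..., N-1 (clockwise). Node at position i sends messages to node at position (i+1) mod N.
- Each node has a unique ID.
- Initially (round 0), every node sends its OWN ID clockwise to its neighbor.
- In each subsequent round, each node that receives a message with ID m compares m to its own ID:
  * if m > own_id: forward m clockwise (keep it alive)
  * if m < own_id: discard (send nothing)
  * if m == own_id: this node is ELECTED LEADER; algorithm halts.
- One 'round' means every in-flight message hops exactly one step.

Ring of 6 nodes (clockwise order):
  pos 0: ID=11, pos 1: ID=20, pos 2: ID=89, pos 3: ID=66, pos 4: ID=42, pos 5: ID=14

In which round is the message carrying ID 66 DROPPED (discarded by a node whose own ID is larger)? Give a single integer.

Round 1: pos1(id20) recv 11: drop; pos2(id89) recv 20: drop; pos3(id66) recv 89: fwd; pos4(id42) recv 66: fwd; pos5(id14) recv 42: fwd; pos0(id11) recv 14: fwd
Round 2: pos4(id42) recv 89: fwd; pos5(id14) recv 66: fwd; pos0(id11) recv 42: fwd; pos1(id20) recv 14: drop
Round 3: pos5(id14) recv 89: fwd; pos0(id11) recv 66: fwd; pos1(id20) recv 42: fwd
Round 4: pos0(id11) recv 89: fwd; pos1(id20) recv 66: fwd; pos2(id89) recv 42: drop
Round 5: pos1(id20) recv 89: fwd; pos2(id89) recv 66: drop
Round 6: pos2(id89) recv 89: ELECTED
Message ID 66 originates at pos 3; dropped at pos 2 in round 5

Answer: 5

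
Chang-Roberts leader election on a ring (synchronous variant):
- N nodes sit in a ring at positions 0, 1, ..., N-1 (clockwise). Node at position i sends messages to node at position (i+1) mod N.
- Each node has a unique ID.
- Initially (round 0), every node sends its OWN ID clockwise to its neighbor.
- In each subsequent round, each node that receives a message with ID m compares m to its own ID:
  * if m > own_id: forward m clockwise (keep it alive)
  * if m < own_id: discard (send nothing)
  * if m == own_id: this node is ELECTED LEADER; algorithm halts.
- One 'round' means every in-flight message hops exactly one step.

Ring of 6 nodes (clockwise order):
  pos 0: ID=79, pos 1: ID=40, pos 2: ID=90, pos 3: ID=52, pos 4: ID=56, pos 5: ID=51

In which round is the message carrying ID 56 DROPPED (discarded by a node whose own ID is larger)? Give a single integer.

Round 1: pos1(id40) recv 79: fwd; pos2(id90) recv 40: drop; pos3(id52) recv 90: fwd; pos4(id56) recv 52: drop; pos5(id51) recv 56: fwd; pos0(id79) recv 51: drop
Round 2: pos2(id90) recv 79: drop; pos4(id56) recv 90: fwd; pos0(id79) recv 56: drop
Round 3: pos5(id51) recv 90: fwd
Round 4: pos0(id79) recv 90: fwd
Round 5: pos1(id40) recv 90: fwd
Round 6: pos2(id90) recv 90: ELECTED
Message ID 56 originates at pos 4; dropped at pos 0 in round 2

Answer: 2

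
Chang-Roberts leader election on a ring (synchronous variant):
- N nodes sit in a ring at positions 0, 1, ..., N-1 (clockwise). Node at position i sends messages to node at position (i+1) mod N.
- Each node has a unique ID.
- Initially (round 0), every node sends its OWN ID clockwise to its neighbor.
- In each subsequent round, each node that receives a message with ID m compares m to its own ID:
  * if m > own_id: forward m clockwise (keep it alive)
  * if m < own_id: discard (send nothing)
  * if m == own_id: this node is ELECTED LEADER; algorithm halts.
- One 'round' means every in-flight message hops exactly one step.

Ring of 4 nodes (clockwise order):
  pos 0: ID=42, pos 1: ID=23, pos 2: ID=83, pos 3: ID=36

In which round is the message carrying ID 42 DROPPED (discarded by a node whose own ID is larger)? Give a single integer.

Round 1: pos1(id23) recv 42: fwd; pos2(id83) recv 23: drop; pos3(id36) recv 83: fwd; pos0(id42) recv 36: drop
Round 2: pos2(id83) recv 42: drop; pos0(id42) recv 83: fwd
Round 3: pos1(id23) recv 83: fwd
Round 4: pos2(id83) recv 83: ELECTED
Message ID 42 originates at pos 0; dropped at pos 2 in round 2

Answer: 2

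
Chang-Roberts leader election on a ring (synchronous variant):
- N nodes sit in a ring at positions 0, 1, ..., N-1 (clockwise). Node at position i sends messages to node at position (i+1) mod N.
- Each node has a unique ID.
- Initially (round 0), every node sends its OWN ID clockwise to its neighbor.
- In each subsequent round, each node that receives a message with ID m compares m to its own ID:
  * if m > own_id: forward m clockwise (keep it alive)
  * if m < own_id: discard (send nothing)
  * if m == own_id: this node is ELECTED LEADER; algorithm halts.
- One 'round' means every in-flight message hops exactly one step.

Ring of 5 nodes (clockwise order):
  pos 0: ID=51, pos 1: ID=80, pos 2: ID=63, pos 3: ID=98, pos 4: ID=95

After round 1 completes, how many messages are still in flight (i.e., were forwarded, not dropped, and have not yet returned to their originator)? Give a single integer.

Answer: 3

Derivation:
Round 1: pos1(id80) recv 51: drop; pos2(id63) recv 80: fwd; pos3(id98) recv 63: drop; pos4(id95) recv 98: fwd; pos0(id51) recv 95: fwd
After round 1: 3 messages still in flight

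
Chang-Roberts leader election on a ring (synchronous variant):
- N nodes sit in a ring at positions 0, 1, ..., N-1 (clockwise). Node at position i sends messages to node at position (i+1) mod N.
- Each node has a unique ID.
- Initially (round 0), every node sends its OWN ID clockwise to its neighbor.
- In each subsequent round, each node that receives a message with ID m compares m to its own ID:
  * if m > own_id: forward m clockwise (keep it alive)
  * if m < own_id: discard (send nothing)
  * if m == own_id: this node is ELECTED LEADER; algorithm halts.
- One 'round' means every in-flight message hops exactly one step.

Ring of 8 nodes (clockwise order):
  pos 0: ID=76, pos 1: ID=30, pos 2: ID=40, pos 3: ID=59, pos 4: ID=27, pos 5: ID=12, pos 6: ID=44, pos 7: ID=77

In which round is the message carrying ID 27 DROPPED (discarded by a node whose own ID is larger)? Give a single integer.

Round 1: pos1(id30) recv 76: fwd; pos2(id40) recv 30: drop; pos3(id59) recv 40: drop; pos4(id27) recv 59: fwd; pos5(id12) recv 27: fwd; pos6(id44) recv 12: drop; pos7(id77) recv 44: drop; pos0(id76) recv 77: fwd
Round 2: pos2(id40) recv 76: fwd; pos5(id12) recv 59: fwd; pos6(id44) recv 27: drop; pos1(id30) recv 77: fwd
Round 3: pos3(id59) recv 76: fwd; pos6(id44) recv 59: fwd; pos2(id40) recv 77: fwd
Round 4: pos4(id27) recv 76: fwd; pos7(id77) recv 59: drop; pos3(id59) recv 77: fwd
Round 5: pos5(id12) recv 76: fwd; pos4(id27) recv 77: fwd
Round 6: pos6(id44) recv 76: fwd; pos5(id12) recv 77: fwd
Round 7: pos7(id77) recv 76: drop; pos6(id44) recv 77: fwd
Round 8: pos7(id77) recv 77: ELECTED
Message ID 27 originates at pos 4; dropped at pos 6 in round 2

Answer: 2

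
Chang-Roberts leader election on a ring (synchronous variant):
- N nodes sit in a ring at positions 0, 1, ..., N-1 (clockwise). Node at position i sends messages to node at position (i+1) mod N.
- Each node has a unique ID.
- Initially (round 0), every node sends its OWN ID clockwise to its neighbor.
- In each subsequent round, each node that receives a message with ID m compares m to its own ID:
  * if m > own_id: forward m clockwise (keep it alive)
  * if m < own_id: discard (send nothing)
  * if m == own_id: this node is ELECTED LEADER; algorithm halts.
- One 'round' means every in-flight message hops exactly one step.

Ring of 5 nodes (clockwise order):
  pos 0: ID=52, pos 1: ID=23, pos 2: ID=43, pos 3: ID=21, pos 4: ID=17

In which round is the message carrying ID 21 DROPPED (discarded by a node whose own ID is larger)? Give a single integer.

Round 1: pos1(id23) recv 52: fwd; pos2(id43) recv 23: drop; pos3(id21) recv 43: fwd; pos4(id17) recv 21: fwd; pos0(id52) recv 17: drop
Round 2: pos2(id43) recv 52: fwd; pos4(id17) recv 43: fwd; pos0(id52) recv 21: drop
Round 3: pos3(id21) recv 52: fwd; pos0(id52) recv 43: drop
Round 4: pos4(id17) recv 52: fwd
Round 5: pos0(id52) recv 52: ELECTED
Message ID 21 originates at pos 3; dropped at pos 0 in round 2

Answer: 2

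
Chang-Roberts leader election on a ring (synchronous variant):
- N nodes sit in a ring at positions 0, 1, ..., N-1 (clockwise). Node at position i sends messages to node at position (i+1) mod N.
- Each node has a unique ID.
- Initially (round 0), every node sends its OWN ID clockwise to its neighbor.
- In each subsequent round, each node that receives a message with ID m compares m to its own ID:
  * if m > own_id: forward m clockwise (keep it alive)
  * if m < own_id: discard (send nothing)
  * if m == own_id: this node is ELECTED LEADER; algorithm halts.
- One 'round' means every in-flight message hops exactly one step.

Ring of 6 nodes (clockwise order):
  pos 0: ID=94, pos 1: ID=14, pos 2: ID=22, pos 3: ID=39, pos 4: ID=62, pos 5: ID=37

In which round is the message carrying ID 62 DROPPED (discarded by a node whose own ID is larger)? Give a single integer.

Answer: 2

Derivation:
Round 1: pos1(id14) recv 94: fwd; pos2(id22) recv 14: drop; pos3(id39) recv 22: drop; pos4(id62) recv 39: drop; pos5(id37) recv 62: fwd; pos0(id94) recv 37: drop
Round 2: pos2(id22) recv 94: fwd; pos0(id94) recv 62: drop
Round 3: pos3(id39) recv 94: fwd
Round 4: pos4(id62) recv 94: fwd
Round 5: pos5(id37) recv 94: fwd
Round 6: pos0(id94) recv 94: ELECTED
Message ID 62 originates at pos 4; dropped at pos 0 in round 2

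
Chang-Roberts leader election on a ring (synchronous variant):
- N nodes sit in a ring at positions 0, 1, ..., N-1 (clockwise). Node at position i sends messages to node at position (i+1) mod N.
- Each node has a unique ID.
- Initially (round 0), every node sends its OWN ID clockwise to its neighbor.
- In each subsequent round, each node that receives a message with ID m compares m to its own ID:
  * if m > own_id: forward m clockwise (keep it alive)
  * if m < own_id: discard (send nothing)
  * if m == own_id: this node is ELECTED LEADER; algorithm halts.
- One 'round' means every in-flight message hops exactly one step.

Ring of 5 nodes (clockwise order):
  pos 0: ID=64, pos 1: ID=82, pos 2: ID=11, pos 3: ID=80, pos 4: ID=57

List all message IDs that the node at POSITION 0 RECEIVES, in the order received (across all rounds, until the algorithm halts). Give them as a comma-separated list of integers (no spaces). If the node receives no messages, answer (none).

Round 1: pos1(id82) recv 64: drop; pos2(id11) recv 82: fwd; pos3(id80) recv 11: drop; pos4(id57) recv 80: fwd; pos0(id64) recv 57: drop
Round 2: pos3(id80) recv 82: fwd; pos0(id64) recv 80: fwd
Round 3: pos4(id57) recv 82: fwd; pos1(id82) recv 80: drop
Round 4: pos0(id64) recv 82: fwd
Round 5: pos1(id82) recv 82: ELECTED

Answer: 57,80,82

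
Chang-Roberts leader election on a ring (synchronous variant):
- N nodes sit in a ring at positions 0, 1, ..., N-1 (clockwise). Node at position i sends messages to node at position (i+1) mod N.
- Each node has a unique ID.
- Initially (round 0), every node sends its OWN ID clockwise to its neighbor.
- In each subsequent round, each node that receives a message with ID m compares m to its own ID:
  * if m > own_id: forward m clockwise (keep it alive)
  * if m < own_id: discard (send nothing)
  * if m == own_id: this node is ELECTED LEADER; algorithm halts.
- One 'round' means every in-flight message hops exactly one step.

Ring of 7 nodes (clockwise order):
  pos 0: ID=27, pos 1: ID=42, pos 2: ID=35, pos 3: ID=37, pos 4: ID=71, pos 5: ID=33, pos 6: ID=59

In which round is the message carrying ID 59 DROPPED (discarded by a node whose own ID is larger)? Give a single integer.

Answer: 5

Derivation:
Round 1: pos1(id42) recv 27: drop; pos2(id35) recv 42: fwd; pos3(id37) recv 35: drop; pos4(id71) recv 37: drop; pos5(id33) recv 71: fwd; pos6(id59) recv 33: drop; pos0(id27) recv 59: fwd
Round 2: pos3(id37) recv 42: fwd; pos6(id59) recv 71: fwd; pos1(id42) recv 59: fwd
Round 3: pos4(id71) recv 42: drop; pos0(id27) recv 71: fwd; pos2(id35) recv 59: fwd
Round 4: pos1(id42) recv 71: fwd; pos3(id37) recv 59: fwd
Round 5: pos2(id35) recv 71: fwd; pos4(id71) recv 59: drop
Round 6: pos3(id37) recv 71: fwd
Round 7: pos4(id71) recv 71: ELECTED
Message ID 59 originates at pos 6; dropped at pos 4 in round 5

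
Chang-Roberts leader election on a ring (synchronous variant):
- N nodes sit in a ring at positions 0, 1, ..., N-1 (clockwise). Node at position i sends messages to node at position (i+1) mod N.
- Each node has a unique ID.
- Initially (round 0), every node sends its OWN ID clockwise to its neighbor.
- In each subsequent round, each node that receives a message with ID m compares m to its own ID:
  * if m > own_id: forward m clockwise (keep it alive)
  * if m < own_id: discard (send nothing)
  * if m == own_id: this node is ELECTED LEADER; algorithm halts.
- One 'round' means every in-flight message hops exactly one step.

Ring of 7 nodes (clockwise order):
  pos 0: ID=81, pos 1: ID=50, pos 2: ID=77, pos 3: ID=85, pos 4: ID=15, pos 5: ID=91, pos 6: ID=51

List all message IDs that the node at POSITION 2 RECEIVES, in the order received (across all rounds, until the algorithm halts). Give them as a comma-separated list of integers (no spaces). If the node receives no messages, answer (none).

Answer: 50,81,91

Derivation:
Round 1: pos1(id50) recv 81: fwd; pos2(id77) recv 50: drop; pos3(id85) recv 77: drop; pos4(id15) recv 85: fwd; pos5(id91) recv 15: drop; pos6(id51) recv 91: fwd; pos0(id81) recv 51: drop
Round 2: pos2(id77) recv 81: fwd; pos5(id91) recv 85: drop; pos0(id81) recv 91: fwd
Round 3: pos3(id85) recv 81: drop; pos1(id50) recv 91: fwd
Round 4: pos2(id77) recv 91: fwd
Round 5: pos3(id85) recv 91: fwd
Round 6: pos4(id15) recv 91: fwd
Round 7: pos5(id91) recv 91: ELECTED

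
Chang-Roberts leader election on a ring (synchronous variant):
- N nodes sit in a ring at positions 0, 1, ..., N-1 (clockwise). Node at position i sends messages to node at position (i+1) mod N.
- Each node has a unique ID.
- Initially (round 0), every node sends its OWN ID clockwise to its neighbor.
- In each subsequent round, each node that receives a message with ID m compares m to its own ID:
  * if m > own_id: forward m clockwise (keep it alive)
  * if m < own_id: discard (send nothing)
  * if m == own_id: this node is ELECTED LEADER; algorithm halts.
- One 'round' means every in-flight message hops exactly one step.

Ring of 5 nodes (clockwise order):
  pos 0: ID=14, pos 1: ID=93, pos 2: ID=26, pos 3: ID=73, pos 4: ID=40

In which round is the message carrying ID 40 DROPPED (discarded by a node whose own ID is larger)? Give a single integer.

Round 1: pos1(id93) recv 14: drop; pos2(id26) recv 93: fwd; pos3(id73) recv 26: drop; pos4(id40) recv 73: fwd; pos0(id14) recv 40: fwd
Round 2: pos3(id73) recv 93: fwd; pos0(id14) recv 73: fwd; pos1(id93) recv 40: drop
Round 3: pos4(id40) recv 93: fwd; pos1(id93) recv 73: drop
Round 4: pos0(id14) recv 93: fwd
Round 5: pos1(id93) recv 93: ELECTED
Message ID 40 originates at pos 4; dropped at pos 1 in round 2

Answer: 2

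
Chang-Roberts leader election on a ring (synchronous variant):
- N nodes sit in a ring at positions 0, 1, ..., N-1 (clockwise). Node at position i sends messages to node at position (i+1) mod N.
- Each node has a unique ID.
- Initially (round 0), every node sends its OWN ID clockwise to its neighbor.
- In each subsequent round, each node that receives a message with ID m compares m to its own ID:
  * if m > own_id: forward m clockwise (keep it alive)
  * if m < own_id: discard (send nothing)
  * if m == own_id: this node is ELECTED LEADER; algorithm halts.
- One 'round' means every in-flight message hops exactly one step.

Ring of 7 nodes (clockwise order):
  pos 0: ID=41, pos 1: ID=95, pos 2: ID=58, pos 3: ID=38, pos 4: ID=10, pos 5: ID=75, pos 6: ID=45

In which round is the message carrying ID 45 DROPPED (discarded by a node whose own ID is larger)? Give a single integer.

Answer: 2

Derivation:
Round 1: pos1(id95) recv 41: drop; pos2(id58) recv 95: fwd; pos3(id38) recv 58: fwd; pos4(id10) recv 38: fwd; pos5(id75) recv 10: drop; pos6(id45) recv 75: fwd; pos0(id41) recv 45: fwd
Round 2: pos3(id38) recv 95: fwd; pos4(id10) recv 58: fwd; pos5(id75) recv 38: drop; pos0(id41) recv 75: fwd; pos1(id95) recv 45: drop
Round 3: pos4(id10) recv 95: fwd; pos5(id75) recv 58: drop; pos1(id95) recv 75: drop
Round 4: pos5(id75) recv 95: fwd
Round 5: pos6(id45) recv 95: fwd
Round 6: pos0(id41) recv 95: fwd
Round 7: pos1(id95) recv 95: ELECTED
Message ID 45 originates at pos 6; dropped at pos 1 in round 2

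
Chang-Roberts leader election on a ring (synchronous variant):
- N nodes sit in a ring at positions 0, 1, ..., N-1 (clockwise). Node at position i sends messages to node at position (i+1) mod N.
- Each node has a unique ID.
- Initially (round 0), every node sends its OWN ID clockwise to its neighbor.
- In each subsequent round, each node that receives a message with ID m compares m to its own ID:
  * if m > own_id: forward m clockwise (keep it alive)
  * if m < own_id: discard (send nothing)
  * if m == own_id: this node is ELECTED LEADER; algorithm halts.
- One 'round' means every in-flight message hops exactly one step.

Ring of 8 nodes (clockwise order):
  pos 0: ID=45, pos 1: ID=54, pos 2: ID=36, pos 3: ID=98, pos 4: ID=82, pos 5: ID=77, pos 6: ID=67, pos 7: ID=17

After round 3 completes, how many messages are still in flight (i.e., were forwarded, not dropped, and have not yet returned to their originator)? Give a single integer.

Answer: 4

Derivation:
Round 1: pos1(id54) recv 45: drop; pos2(id36) recv 54: fwd; pos3(id98) recv 36: drop; pos4(id82) recv 98: fwd; pos5(id77) recv 82: fwd; pos6(id67) recv 77: fwd; pos7(id17) recv 67: fwd; pos0(id45) recv 17: drop
Round 2: pos3(id98) recv 54: drop; pos5(id77) recv 98: fwd; pos6(id67) recv 82: fwd; pos7(id17) recv 77: fwd; pos0(id45) recv 67: fwd
Round 3: pos6(id67) recv 98: fwd; pos7(id17) recv 82: fwd; pos0(id45) recv 77: fwd; pos1(id54) recv 67: fwd
After round 3: 4 messages still in flight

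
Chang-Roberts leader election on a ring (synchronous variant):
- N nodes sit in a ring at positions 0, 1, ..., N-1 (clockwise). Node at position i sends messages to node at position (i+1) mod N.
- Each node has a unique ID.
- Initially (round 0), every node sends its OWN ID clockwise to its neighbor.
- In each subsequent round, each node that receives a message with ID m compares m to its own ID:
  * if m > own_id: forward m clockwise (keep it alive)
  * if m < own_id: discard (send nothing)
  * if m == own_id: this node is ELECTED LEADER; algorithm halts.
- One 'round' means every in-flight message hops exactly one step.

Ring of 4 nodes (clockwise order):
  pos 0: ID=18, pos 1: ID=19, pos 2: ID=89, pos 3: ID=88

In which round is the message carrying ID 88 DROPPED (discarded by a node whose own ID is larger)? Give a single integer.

Answer: 3

Derivation:
Round 1: pos1(id19) recv 18: drop; pos2(id89) recv 19: drop; pos3(id88) recv 89: fwd; pos0(id18) recv 88: fwd
Round 2: pos0(id18) recv 89: fwd; pos1(id19) recv 88: fwd
Round 3: pos1(id19) recv 89: fwd; pos2(id89) recv 88: drop
Round 4: pos2(id89) recv 89: ELECTED
Message ID 88 originates at pos 3; dropped at pos 2 in round 3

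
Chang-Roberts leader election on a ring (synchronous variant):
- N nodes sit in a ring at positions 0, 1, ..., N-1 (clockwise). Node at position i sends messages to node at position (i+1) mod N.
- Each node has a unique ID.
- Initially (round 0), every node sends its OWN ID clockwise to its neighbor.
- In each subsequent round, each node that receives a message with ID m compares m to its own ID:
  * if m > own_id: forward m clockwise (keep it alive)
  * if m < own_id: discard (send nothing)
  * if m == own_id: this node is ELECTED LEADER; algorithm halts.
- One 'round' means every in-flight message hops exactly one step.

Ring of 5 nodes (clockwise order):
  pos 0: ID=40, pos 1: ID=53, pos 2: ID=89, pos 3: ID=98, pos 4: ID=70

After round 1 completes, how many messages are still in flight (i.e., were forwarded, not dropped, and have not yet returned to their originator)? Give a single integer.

Round 1: pos1(id53) recv 40: drop; pos2(id89) recv 53: drop; pos3(id98) recv 89: drop; pos4(id70) recv 98: fwd; pos0(id40) recv 70: fwd
After round 1: 2 messages still in flight

Answer: 2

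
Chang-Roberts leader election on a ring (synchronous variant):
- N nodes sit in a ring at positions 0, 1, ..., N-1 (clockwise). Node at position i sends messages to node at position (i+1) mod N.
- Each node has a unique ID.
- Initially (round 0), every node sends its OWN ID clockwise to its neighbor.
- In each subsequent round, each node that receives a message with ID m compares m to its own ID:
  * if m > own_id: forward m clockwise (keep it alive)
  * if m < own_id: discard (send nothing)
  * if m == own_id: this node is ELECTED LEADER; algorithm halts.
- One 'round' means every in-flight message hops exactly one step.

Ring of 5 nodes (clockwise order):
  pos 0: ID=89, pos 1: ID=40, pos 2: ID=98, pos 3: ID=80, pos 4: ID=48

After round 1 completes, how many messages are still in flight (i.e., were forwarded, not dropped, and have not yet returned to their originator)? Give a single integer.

Answer: 3

Derivation:
Round 1: pos1(id40) recv 89: fwd; pos2(id98) recv 40: drop; pos3(id80) recv 98: fwd; pos4(id48) recv 80: fwd; pos0(id89) recv 48: drop
After round 1: 3 messages still in flight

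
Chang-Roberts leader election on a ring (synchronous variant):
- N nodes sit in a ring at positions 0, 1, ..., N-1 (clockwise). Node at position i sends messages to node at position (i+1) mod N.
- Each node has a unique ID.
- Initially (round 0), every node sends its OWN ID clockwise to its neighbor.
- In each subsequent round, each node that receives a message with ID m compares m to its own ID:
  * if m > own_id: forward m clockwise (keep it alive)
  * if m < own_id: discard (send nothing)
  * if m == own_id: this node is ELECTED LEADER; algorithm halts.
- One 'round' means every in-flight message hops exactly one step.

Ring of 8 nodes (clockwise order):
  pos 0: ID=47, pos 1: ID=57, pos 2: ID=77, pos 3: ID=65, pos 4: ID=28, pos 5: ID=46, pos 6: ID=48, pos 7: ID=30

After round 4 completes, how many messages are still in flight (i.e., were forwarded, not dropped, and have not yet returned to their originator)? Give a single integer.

Answer: 2

Derivation:
Round 1: pos1(id57) recv 47: drop; pos2(id77) recv 57: drop; pos3(id65) recv 77: fwd; pos4(id28) recv 65: fwd; pos5(id46) recv 28: drop; pos6(id48) recv 46: drop; pos7(id30) recv 48: fwd; pos0(id47) recv 30: drop
Round 2: pos4(id28) recv 77: fwd; pos5(id46) recv 65: fwd; pos0(id47) recv 48: fwd
Round 3: pos5(id46) recv 77: fwd; pos6(id48) recv 65: fwd; pos1(id57) recv 48: drop
Round 4: pos6(id48) recv 77: fwd; pos7(id30) recv 65: fwd
After round 4: 2 messages still in flight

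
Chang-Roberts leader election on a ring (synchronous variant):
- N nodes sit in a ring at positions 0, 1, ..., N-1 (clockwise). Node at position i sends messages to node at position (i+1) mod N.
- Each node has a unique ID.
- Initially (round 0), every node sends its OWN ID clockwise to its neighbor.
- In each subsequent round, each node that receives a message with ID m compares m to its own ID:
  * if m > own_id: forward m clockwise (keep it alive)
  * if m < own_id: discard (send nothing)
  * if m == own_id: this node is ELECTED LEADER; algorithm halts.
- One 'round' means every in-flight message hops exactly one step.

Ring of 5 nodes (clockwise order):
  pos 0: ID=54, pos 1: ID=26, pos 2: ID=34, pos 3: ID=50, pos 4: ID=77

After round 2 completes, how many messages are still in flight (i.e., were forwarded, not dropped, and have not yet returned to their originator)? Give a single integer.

Answer: 2

Derivation:
Round 1: pos1(id26) recv 54: fwd; pos2(id34) recv 26: drop; pos3(id50) recv 34: drop; pos4(id77) recv 50: drop; pos0(id54) recv 77: fwd
Round 2: pos2(id34) recv 54: fwd; pos1(id26) recv 77: fwd
After round 2: 2 messages still in flight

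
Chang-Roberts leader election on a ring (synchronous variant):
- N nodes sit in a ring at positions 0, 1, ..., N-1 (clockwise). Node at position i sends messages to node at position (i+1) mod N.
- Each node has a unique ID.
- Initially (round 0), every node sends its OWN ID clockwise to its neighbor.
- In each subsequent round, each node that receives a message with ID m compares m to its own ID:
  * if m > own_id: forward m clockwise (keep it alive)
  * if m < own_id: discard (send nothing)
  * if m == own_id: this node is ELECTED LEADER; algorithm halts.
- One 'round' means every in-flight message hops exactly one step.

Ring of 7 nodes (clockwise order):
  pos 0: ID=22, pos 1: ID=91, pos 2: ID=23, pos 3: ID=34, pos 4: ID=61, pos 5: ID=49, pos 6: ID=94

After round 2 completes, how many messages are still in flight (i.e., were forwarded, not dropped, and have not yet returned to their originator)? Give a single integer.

Answer: 2

Derivation:
Round 1: pos1(id91) recv 22: drop; pos2(id23) recv 91: fwd; pos3(id34) recv 23: drop; pos4(id61) recv 34: drop; pos5(id49) recv 61: fwd; pos6(id94) recv 49: drop; pos0(id22) recv 94: fwd
Round 2: pos3(id34) recv 91: fwd; pos6(id94) recv 61: drop; pos1(id91) recv 94: fwd
After round 2: 2 messages still in flight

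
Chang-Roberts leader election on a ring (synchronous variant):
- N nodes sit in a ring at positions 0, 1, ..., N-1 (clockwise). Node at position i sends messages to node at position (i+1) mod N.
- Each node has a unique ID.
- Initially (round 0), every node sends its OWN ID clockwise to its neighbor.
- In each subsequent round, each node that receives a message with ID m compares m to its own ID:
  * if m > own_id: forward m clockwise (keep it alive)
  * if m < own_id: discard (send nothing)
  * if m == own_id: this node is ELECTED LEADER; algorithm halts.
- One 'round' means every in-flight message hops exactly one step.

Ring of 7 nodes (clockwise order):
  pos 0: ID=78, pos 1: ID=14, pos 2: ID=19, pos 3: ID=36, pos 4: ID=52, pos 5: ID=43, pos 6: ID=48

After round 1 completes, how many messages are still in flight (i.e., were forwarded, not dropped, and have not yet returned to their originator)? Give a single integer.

Round 1: pos1(id14) recv 78: fwd; pos2(id19) recv 14: drop; pos3(id36) recv 19: drop; pos4(id52) recv 36: drop; pos5(id43) recv 52: fwd; pos6(id48) recv 43: drop; pos0(id78) recv 48: drop
After round 1: 2 messages still in flight

Answer: 2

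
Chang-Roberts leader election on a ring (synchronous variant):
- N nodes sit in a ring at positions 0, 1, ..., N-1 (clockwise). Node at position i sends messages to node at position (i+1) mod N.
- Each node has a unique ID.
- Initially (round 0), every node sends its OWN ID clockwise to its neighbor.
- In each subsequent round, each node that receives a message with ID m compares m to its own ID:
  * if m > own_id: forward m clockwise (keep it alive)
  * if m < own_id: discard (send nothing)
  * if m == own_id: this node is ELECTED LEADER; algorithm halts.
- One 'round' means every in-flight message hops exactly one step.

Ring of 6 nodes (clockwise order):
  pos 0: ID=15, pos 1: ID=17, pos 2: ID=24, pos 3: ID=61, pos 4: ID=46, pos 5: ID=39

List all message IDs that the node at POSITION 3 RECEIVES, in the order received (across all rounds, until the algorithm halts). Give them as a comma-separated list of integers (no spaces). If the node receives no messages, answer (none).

Answer: 24,39,46,61

Derivation:
Round 1: pos1(id17) recv 15: drop; pos2(id24) recv 17: drop; pos3(id61) recv 24: drop; pos4(id46) recv 61: fwd; pos5(id39) recv 46: fwd; pos0(id15) recv 39: fwd
Round 2: pos5(id39) recv 61: fwd; pos0(id15) recv 46: fwd; pos1(id17) recv 39: fwd
Round 3: pos0(id15) recv 61: fwd; pos1(id17) recv 46: fwd; pos2(id24) recv 39: fwd
Round 4: pos1(id17) recv 61: fwd; pos2(id24) recv 46: fwd; pos3(id61) recv 39: drop
Round 5: pos2(id24) recv 61: fwd; pos3(id61) recv 46: drop
Round 6: pos3(id61) recv 61: ELECTED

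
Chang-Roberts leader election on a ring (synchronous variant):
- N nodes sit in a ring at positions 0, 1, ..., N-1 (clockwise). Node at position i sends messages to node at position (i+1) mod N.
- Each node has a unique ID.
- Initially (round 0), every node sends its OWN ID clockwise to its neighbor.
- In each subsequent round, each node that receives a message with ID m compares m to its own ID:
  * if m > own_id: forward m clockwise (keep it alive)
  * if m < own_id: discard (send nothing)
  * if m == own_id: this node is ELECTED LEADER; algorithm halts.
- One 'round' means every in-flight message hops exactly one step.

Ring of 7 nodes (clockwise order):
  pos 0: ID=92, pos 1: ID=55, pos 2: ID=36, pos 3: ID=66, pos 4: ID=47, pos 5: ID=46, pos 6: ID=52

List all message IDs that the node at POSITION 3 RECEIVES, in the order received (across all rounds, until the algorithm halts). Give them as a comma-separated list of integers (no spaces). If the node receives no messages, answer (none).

Answer: 36,55,92

Derivation:
Round 1: pos1(id55) recv 92: fwd; pos2(id36) recv 55: fwd; pos3(id66) recv 36: drop; pos4(id47) recv 66: fwd; pos5(id46) recv 47: fwd; pos6(id52) recv 46: drop; pos0(id92) recv 52: drop
Round 2: pos2(id36) recv 92: fwd; pos3(id66) recv 55: drop; pos5(id46) recv 66: fwd; pos6(id52) recv 47: drop
Round 3: pos3(id66) recv 92: fwd; pos6(id52) recv 66: fwd
Round 4: pos4(id47) recv 92: fwd; pos0(id92) recv 66: drop
Round 5: pos5(id46) recv 92: fwd
Round 6: pos6(id52) recv 92: fwd
Round 7: pos0(id92) recv 92: ELECTED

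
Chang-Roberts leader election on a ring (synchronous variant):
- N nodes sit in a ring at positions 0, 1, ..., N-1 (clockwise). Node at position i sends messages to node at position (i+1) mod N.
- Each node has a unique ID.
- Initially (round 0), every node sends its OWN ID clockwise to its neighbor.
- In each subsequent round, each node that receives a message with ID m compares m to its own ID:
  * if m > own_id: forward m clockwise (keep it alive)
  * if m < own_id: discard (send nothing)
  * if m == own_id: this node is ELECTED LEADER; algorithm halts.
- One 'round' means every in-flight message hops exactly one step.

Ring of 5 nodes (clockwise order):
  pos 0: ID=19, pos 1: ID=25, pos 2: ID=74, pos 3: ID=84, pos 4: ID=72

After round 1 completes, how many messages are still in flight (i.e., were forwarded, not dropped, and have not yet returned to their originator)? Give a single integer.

Answer: 2

Derivation:
Round 1: pos1(id25) recv 19: drop; pos2(id74) recv 25: drop; pos3(id84) recv 74: drop; pos4(id72) recv 84: fwd; pos0(id19) recv 72: fwd
After round 1: 2 messages still in flight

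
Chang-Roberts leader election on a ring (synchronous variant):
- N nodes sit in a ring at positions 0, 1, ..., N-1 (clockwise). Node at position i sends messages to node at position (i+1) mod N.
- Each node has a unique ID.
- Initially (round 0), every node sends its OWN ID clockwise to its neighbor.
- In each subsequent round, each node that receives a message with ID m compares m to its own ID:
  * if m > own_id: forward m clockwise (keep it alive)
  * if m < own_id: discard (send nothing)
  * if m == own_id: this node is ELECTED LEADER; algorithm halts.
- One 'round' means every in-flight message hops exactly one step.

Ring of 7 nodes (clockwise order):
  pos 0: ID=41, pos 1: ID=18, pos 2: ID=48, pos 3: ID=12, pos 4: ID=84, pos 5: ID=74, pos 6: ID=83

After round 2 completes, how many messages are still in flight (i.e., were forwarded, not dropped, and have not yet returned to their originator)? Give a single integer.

Answer: 2

Derivation:
Round 1: pos1(id18) recv 41: fwd; pos2(id48) recv 18: drop; pos3(id12) recv 48: fwd; pos4(id84) recv 12: drop; pos5(id74) recv 84: fwd; pos6(id83) recv 74: drop; pos0(id41) recv 83: fwd
Round 2: pos2(id48) recv 41: drop; pos4(id84) recv 48: drop; pos6(id83) recv 84: fwd; pos1(id18) recv 83: fwd
After round 2: 2 messages still in flight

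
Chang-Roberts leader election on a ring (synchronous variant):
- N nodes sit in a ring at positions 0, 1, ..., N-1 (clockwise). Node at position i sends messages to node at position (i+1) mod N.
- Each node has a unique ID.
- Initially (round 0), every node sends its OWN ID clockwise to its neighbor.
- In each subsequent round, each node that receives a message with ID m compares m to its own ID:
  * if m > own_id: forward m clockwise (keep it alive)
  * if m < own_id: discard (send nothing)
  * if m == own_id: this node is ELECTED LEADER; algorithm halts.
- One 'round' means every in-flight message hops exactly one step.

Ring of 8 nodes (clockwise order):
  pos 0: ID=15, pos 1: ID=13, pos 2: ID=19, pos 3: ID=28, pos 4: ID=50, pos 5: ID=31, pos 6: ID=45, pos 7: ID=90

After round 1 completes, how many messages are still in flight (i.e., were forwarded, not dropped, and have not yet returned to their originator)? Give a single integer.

Round 1: pos1(id13) recv 15: fwd; pos2(id19) recv 13: drop; pos3(id28) recv 19: drop; pos4(id50) recv 28: drop; pos5(id31) recv 50: fwd; pos6(id45) recv 31: drop; pos7(id90) recv 45: drop; pos0(id15) recv 90: fwd
After round 1: 3 messages still in flight

Answer: 3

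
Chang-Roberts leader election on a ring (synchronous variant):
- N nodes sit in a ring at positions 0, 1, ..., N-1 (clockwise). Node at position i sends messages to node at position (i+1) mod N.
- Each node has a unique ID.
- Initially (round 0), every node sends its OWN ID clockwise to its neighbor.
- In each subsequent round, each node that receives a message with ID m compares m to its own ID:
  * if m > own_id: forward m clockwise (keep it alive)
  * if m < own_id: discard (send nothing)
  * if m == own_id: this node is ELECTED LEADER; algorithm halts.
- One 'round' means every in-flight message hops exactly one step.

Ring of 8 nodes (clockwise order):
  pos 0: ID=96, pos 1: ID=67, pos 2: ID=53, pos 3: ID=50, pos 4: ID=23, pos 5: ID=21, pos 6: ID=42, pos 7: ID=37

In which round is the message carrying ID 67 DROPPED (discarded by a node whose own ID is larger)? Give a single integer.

Round 1: pos1(id67) recv 96: fwd; pos2(id53) recv 67: fwd; pos3(id50) recv 53: fwd; pos4(id23) recv 50: fwd; pos5(id21) recv 23: fwd; pos6(id42) recv 21: drop; pos7(id37) recv 42: fwd; pos0(id96) recv 37: drop
Round 2: pos2(id53) recv 96: fwd; pos3(id50) recv 67: fwd; pos4(id23) recv 53: fwd; pos5(id21) recv 50: fwd; pos6(id42) recv 23: drop; pos0(id96) recv 42: drop
Round 3: pos3(id50) recv 96: fwd; pos4(id23) recv 67: fwd; pos5(id21) recv 53: fwd; pos6(id42) recv 50: fwd
Round 4: pos4(id23) recv 96: fwd; pos5(id21) recv 67: fwd; pos6(id42) recv 53: fwd; pos7(id37) recv 50: fwd
Round 5: pos5(id21) recv 96: fwd; pos6(id42) recv 67: fwd; pos7(id37) recv 53: fwd; pos0(id96) recv 50: drop
Round 6: pos6(id42) recv 96: fwd; pos7(id37) recv 67: fwd; pos0(id96) recv 53: drop
Round 7: pos7(id37) recv 96: fwd; pos0(id96) recv 67: drop
Round 8: pos0(id96) recv 96: ELECTED
Message ID 67 originates at pos 1; dropped at pos 0 in round 7

Answer: 7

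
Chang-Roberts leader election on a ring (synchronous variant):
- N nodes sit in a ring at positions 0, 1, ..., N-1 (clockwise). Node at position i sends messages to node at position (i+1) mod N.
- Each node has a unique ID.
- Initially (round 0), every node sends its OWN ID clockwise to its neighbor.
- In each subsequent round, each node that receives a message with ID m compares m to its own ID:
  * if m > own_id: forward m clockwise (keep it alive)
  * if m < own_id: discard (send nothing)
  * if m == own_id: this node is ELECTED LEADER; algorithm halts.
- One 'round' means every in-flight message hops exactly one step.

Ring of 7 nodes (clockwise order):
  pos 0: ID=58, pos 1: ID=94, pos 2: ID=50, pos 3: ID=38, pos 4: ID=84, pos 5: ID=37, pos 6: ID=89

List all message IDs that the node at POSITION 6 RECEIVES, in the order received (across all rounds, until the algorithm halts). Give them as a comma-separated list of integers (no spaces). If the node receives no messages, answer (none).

Round 1: pos1(id94) recv 58: drop; pos2(id50) recv 94: fwd; pos3(id38) recv 50: fwd; pos4(id84) recv 38: drop; pos5(id37) recv 84: fwd; pos6(id89) recv 37: drop; pos0(id58) recv 89: fwd
Round 2: pos3(id38) recv 94: fwd; pos4(id84) recv 50: drop; pos6(id89) recv 84: drop; pos1(id94) recv 89: drop
Round 3: pos4(id84) recv 94: fwd
Round 4: pos5(id37) recv 94: fwd
Round 5: pos6(id89) recv 94: fwd
Round 6: pos0(id58) recv 94: fwd
Round 7: pos1(id94) recv 94: ELECTED

Answer: 37,84,94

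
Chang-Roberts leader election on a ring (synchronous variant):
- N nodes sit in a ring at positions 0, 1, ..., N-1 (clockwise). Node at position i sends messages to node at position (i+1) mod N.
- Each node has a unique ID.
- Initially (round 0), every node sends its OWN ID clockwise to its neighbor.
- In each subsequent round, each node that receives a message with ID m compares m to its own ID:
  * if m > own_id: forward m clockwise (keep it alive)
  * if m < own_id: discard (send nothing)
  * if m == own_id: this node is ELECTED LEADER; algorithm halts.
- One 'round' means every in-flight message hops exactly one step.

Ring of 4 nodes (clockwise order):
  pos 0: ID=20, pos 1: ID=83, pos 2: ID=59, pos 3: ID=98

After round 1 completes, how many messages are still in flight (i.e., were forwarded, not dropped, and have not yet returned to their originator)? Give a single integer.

Round 1: pos1(id83) recv 20: drop; pos2(id59) recv 83: fwd; pos3(id98) recv 59: drop; pos0(id20) recv 98: fwd
After round 1: 2 messages still in flight

Answer: 2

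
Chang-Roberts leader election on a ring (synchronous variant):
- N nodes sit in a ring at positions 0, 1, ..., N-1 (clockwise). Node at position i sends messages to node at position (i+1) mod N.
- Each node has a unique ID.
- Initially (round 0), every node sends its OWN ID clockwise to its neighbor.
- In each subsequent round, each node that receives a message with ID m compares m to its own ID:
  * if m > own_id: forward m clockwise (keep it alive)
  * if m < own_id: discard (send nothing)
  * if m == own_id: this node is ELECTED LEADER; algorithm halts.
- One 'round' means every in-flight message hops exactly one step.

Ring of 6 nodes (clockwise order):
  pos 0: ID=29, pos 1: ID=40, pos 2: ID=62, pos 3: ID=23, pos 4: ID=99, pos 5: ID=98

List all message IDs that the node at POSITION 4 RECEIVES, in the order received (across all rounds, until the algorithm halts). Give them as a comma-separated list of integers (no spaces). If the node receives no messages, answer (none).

Answer: 23,62,98,99

Derivation:
Round 1: pos1(id40) recv 29: drop; pos2(id62) recv 40: drop; pos3(id23) recv 62: fwd; pos4(id99) recv 23: drop; pos5(id98) recv 99: fwd; pos0(id29) recv 98: fwd
Round 2: pos4(id99) recv 62: drop; pos0(id29) recv 99: fwd; pos1(id40) recv 98: fwd
Round 3: pos1(id40) recv 99: fwd; pos2(id62) recv 98: fwd
Round 4: pos2(id62) recv 99: fwd; pos3(id23) recv 98: fwd
Round 5: pos3(id23) recv 99: fwd; pos4(id99) recv 98: drop
Round 6: pos4(id99) recv 99: ELECTED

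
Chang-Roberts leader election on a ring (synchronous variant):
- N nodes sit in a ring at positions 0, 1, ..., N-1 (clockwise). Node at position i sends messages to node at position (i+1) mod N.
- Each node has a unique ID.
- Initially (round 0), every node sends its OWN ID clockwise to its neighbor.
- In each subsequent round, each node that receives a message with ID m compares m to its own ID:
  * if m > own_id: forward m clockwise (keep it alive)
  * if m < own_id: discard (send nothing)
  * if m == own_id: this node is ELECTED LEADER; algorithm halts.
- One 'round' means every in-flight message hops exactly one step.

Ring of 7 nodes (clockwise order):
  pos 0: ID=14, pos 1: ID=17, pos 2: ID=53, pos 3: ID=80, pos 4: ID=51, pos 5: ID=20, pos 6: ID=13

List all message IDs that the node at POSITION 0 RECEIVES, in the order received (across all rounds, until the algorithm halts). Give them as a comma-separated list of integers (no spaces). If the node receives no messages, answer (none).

Answer: 13,20,51,80

Derivation:
Round 1: pos1(id17) recv 14: drop; pos2(id53) recv 17: drop; pos3(id80) recv 53: drop; pos4(id51) recv 80: fwd; pos5(id20) recv 51: fwd; pos6(id13) recv 20: fwd; pos0(id14) recv 13: drop
Round 2: pos5(id20) recv 80: fwd; pos6(id13) recv 51: fwd; pos0(id14) recv 20: fwd
Round 3: pos6(id13) recv 80: fwd; pos0(id14) recv 51: fwd; pos1(id17) recv 20: fwd
Round 4: pos0(id14) recv 80: fwd; pos1(id17) recv 51: fwd; pos2(id53) recv 20: drop
Round 5: pos1(id17) recv 80: fwd; pos2(id53) recv 51: drop
Round 6: pos2(id53) recv 80: fwd
Round 7: pos3(id80) recv 80: ELECTED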